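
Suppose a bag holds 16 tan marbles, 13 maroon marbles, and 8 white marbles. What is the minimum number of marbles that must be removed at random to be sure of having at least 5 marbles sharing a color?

13

Treat the 3 colors as pigeonholes.
The worst case takes 4 marbles of each color without reaching 5 of any: 3 × 4 = 12.
The next marble must bring some color to 5, so 12 + 1 = 13.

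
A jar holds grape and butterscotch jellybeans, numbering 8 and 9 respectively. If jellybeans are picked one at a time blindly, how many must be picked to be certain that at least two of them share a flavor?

3

The worst case takes 1 jellybean of each flavor without reaching 2 of any: 2 × 1 = 2.
The next jellybean must bring some flavor to 2, so 2 + 1 = 3.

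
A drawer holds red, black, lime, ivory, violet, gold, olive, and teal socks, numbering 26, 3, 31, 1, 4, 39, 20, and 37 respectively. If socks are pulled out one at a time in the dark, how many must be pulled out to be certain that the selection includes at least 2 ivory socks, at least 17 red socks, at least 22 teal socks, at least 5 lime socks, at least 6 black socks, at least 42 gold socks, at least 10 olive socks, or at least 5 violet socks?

98

The worst case stops just short of every target: 16 red, all 3 black, 4 lime, 1 ivory, 4 violet, all 39 gold, 9 olive, 21 teal — 16 + 3 + 4 + 1 + 4 + 39 + 9 + 21 = 97 socks.
One more sock must push some color to its target, so 97 + 1 = 98.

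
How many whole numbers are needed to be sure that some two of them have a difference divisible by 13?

14

Two integers differ by a multiple of 13 exactly when they share a remainder mod 13.
There are 13 residue classes mod 13, so 13 integers can all lie in distinct classes.
One more integer must repeat a residue, giving a difference divisible by 13. So n = 13 + 1 = 14.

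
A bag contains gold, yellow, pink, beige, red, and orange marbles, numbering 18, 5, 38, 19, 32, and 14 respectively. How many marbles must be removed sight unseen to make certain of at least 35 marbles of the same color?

123

Treat the 6 colors as pigeonholes.
In the worst case we take at most 34 of each color, but all 18 gold, all 5 yellow, all 19 beige, all 32 red, and all 14 orange (fewer than 34), giving 18 + 5 + 34 + 19 + 32 + 14 = 122.
One more marble then forces some color to 35, so 122 + 1 = 123.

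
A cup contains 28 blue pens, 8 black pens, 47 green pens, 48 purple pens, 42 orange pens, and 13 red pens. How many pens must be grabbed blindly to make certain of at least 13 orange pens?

The worst case draws every non-orange pen first: 28 + 8 + 47 + 48 + 13 = 144.
The next 13 draws are then forced to be orange, giving 144 + 13 = 157.

157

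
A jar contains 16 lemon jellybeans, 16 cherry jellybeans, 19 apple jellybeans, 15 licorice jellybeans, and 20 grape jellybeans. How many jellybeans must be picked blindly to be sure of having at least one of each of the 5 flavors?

72

The hardest flavor to obtain is licorice: we could draw every other jellybean first — 86 − 15 = 71 jellybeans — without a single licorice one.
The next draw must be licorice, so 71 + 1 = 72.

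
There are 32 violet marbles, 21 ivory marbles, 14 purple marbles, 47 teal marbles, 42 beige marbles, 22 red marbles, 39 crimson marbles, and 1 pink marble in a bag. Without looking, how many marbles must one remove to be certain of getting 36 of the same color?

196

Treat the 8 colors as pigeonholes.
In the worst case we take at most 35 of each color, but all 32 violet, all 21 ivory, all 14 purple, all 22 red, and all 1 pink (fewer than 35), giving 32 + 21 + 14 + 35 + 35 + 22 + 35 + 1 = 195.
One more marble then forces some color to 36, so 195 + 1 = 196.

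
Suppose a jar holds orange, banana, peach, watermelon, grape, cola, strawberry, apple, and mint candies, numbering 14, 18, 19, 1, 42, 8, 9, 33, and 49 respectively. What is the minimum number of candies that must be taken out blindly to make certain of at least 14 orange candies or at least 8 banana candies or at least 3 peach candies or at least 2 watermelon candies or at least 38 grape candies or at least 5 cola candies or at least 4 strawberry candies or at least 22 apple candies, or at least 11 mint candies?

The worst case stops just short of every target: 13 orange, 7 banana, 2 peach, 1 watermelon, 37 grape, 4 cola, 3 strawberry, 21 apple, 10 mint — 13 + 7 + 2 + 1 + 37 + 4 + 3 + 21 + 10 = 98 candies.
One more candy must push some flavor to its target, so 98 + 1 = 99.

99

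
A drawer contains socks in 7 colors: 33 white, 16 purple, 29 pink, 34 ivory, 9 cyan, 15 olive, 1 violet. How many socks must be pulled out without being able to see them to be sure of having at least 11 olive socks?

133

To avoid olive socks as long as possible, exhaust the other 6 colors first.
The worst case draws every non-olive sock first: 33 + 16 + 29 + 34 + 9 + 1 = 122.
The next 11 draws are then forced to be olive, giving 122 + 11 = 133.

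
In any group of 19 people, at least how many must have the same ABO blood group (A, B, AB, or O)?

There are 4 ABO blood groups, which serve as the pigeonholes.
If each of the 4 ABO blood groups held at most 4, the total would be at most 4 × 4 = 16 < 19, a contradiction.
So at least one holds ⌈19/4⌉ = 5.

5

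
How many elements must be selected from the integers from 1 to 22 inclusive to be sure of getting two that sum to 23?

Partition {1, …, 22} into 11 pairs: {1,22}, {2,21}, …, {11,12}.
Choosing 11 integers — say the integers 1 through 11 — takes one from each pair and avoids the property.
Choosing 12 forces two into the same pair by pigeonhole, and those sum to 23. So 12.

12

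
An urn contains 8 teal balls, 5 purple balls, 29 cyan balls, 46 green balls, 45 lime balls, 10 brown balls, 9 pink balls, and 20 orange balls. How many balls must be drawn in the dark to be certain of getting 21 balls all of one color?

113

Treat the 8 colors as pigeonholes.
In the worst case we take at most 20 of each color, but all 8 teal, all 5 purple, all 10 brown, and all 9 pink (fewer than 20), giving 8 + 5 + 20 + 20 + 20 + 10 + 9 + 20 = 112.
One more ball then forces some color to 21, so 112 + 1 = 113.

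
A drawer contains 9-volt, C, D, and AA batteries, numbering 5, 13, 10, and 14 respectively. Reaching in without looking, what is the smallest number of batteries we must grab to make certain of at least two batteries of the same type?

Treat the 4 types as pigeonholes.
The worst case takes 1 battery of each type without reaching 2 of any: 4 × 1 = 4.
The next battery must bring some type to 2, so 4 + 1 = 5.

5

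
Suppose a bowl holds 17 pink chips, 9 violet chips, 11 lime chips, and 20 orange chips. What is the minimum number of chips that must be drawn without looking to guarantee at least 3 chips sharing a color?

9

The worst case takes 2 chips of each color without reaching 3 of any: 4 × 2 = 8.
The next chip must bring some color to 3, so 8 + 1 = 9.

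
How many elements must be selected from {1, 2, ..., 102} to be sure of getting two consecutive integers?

Partition {1, …, 102} into 51 pairs: {1,2}, {3,4}, …, {101,102}.
Choosing 51 integers — say the 51 even numbers 2, 4, …, 102 — takes one from each pair and avoids the property.
Choosing 52 forces two into the same pair by pigeonhole, and those are consecutive. So 52.

52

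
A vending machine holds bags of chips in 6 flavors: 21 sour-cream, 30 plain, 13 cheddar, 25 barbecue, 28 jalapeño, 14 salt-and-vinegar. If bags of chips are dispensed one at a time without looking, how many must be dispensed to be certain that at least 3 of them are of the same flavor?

13

The worst case takes 2 bags of chips of each flavor without reaching 3 of any: 6 × 2 = 12.
The next bag of chips must bring some flavor to 3, so 12 + 1 = 13.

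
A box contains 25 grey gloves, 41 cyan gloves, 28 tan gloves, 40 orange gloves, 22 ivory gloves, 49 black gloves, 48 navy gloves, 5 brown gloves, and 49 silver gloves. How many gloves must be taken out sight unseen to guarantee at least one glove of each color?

The hardest color to obtain is brown: we could draw every other glove first — 307 − 5 = 302 gloves — without a single brown one.
The next draw must be brown, so 302 + 1 = 303.

303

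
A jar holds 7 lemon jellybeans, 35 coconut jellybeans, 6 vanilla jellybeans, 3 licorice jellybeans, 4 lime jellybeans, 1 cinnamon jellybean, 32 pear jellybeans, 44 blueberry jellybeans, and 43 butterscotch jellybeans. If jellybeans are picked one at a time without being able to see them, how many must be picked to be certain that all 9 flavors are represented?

The hardest flavor to obtain is cinnamon: we could draw every other jellybean first — 175 − 1 = 174 jellybeans — without a single cinnamon one.
The next draw must be cinnamon, so 174 + 1 = 175.

175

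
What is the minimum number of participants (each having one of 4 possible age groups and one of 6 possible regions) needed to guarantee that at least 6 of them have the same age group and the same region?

121

There are 4 × 6 = 24 (age group, region) combinations acting as pigeonholes.
With 24 × 5 = 120 participants we could place exactly 5 in each, with no (age group, region) pair reaching 6.
One more forces some (age group, region) pair to hold 6, so 120 + 1 = 121.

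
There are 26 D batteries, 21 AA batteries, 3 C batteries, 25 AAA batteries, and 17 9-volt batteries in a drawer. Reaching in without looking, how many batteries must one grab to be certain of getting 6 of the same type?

Treat the 5 types as pigeonholes.
In the worst case we take at most 5 of each type, but all 3 C (fewer than 5), giving 5 + 5 + 3 + 5 + 5 = 23.
One more battery then forces some type to 6, so 23 + 1 = 24.

24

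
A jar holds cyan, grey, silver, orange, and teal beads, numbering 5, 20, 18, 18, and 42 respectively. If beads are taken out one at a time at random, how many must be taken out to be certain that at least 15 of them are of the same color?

Treat the 5 colors as pigeonholes.
In the worst case we take at most 14 of each color, but all 5 cyan (fewer than 14), giving 5 + 14 + 14 + 14 + 14 = 61.
One more bead then forces some color to 15, so 61 + 1 = 62.

62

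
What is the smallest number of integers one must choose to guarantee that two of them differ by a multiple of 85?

86

Use the pigeonhole principle on residue classes: two integers differ by a multiple of 85 exactly when they share a remainder mod 85.
There are 85 residue classes mod 85, so 85 integers can all lie in distinct classes.
One more integer must repeat a residue, giving a difference divisible by 85. So n = 85 + 1 = 86.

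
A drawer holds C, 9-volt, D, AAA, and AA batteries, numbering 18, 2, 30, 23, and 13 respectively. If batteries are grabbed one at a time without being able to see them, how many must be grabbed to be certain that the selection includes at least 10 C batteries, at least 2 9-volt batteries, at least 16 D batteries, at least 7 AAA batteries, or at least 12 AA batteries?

The worst case stops just short of every target: 9 C, 1 9-volt, 15 D, 6 AAA, 11 AA — 9 + 1 + 15 + 6 + 11 = 42 batteries.
One more battery must push some type to its target, so 42 + 1 = 43.

43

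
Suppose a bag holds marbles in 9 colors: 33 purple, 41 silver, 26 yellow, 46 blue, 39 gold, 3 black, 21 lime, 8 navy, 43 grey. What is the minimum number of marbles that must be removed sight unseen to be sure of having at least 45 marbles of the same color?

Treat the 9 colors as pigeonholes.
In the worst case we take at most 44 of each color, but all 33 purple, all 41 silver, all 26 yellow, all 39 gold, all 3 black, all 21 lime, all 8 navy, and all 43 grey (fewer than 44), giving 33 + 41 + 26 + 44 + 39 + 3 + 21 + 8 + 43 = 258.
One more marble then forces some color to 45, so 258 + 1 = 259.

259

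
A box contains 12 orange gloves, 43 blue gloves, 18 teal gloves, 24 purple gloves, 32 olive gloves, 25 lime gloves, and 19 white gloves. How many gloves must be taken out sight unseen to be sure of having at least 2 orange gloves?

163

The worst case draws every non-orange glove first: 43 + 18 + 24 + 32 + 25 + 19 = 161.
The next 2 draws are then forced to be orange, giving 161 + 2 = 163.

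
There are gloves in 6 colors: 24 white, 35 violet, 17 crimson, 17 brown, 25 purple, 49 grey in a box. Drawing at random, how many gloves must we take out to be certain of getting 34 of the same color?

150

In the worst case we take at most 33 of each color, but all 24 white, all 17 crimson, all 17 brown, and all 25 purple (fewer than 33), giving 24 + 33 + 17 + 17 + 25 + 33 = 149.
One more glove then forces some color to 34, so 149 + 1 = 150.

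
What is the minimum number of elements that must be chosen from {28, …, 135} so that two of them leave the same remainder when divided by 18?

19

Group the integers by remainder mod 18; there are 18 residue classes, each nonempty in this range.
Choosing one from each class (18 integers) avoids any shared remainder.
One more choice must repeat a class, so two differ by a multiple of 18. Hence 18 + 1 = 19.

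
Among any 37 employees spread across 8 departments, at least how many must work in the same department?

The 37 employees fall into 8 departments.
If each of the 8 departments held at most 4, the total would be at most 8 × 4 = 32 < 37, a contradiction.
So at least one holds ⌈37/8⌉ = 5.

5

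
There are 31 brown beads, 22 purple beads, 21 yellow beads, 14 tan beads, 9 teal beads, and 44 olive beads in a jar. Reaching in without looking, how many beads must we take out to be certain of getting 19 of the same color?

96

In the worst case we take at most 18 of each color, but all 14 tan and all 9 teal (fewer than 18), giving 18 + 18 + 18 + 14 + 9 + 18 = 95.
One more bead then forces some color to 19, so 95 + 1 = 96.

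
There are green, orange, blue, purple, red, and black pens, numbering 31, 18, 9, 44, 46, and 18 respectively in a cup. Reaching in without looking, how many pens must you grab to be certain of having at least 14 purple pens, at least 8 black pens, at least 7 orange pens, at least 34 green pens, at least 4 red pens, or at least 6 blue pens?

66

The worst case stops just short of every target: all 31 green, 6 orange, 5 blue, 13 purple, 3 red, 7 black — 31 + 6 + 5 + 13 + 3 + 7 = 65 pens.
One more pen must push some ink color to its target, so 65 + 1 = 66.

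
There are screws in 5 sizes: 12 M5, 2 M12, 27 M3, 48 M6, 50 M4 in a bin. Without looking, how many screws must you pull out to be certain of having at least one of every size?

138

The hardest size to obtain is M12: we could draw every other screw first — 139 − 2 = 137 screws — without a single M12 one.
The next draw must be M12, so 137 + 1 = 138.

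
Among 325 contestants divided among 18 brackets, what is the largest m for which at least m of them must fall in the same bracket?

The 325 contestants fall into 18 brackets.
If each of the 18 brackets held at most 18, the total would be at most 18 × 18 = 324 < 325, a contradiction.
So at least one holds ⌈325/18⌉ = 19.

19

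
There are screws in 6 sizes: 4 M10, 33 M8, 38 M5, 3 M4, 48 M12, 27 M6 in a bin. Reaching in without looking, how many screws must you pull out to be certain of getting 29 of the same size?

119

In the worst case we take at most 28 of each size, but all 4 M10, all 3 M4, and all 27 M6 (fewer than 28), giving 4 + 28 + 28 + 3 + 28 + 27 = 118.
One more screw then forces some size to 29, so 118 + 1 = 119.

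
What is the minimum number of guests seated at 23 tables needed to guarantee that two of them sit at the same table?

There are 23 tables acting as pigeonholes.
With 23 guests we could place one in each, avoiding any repeat.
One more forces some class to hold 2, so 23 + 1 = 24.

24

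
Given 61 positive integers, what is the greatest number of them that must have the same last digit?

The 61 positive integers fall into 10 possible last digits.
If each of the 10 possible last digits held at most 6, the total would be at most 10 × 6 = 60 < 61, a contradiction.
So at least one holds ⌈61/10⌉ = 7.

7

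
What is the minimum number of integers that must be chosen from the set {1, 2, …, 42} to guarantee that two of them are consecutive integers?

22

Partition {1, …, 42} into 21 pairs: {1,2}, {3,4}, …, {41,42}.
Choosing 21 integers — say the 21 even numbers 2, 4, …, 42 — takes one from each pair and avoids the property.
Choosing 22 forces two into the same pair by pigeonhole, and those are consecutive. So 22.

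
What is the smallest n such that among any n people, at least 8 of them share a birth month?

There are 12 months of the year acting as pigeonholes.
With 12 × 7 = 84 people we could place exactly 7 in each, with no class reaching 8.
One more forces some class to hold 8, so 84 + 1 = 85.

85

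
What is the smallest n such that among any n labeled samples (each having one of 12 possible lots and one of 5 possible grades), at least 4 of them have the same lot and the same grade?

181

There are 12 × 5 = 60 (lot, grade) combinations acting as pigeonholes.
With 60 × 3 = 180 labeled samples we could place exactly 3 in each, with no (lot, grade) pair reaching 4.
One more forces some (lot, grade) pair to hold 4, so 180 + 1 = 181.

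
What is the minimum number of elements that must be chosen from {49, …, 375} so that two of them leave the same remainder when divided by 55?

Group the integers by remainder mod 55; there are 55 residue classes, each nonempty in this range.
Choosing one from each class (55 integers) avoids any shared remainder.
One more choice must repeat a class, so two differ by a multiple of 55. Hence 55 + 1 = 56.

56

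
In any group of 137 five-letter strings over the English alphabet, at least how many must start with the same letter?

6

There are 26 possible first letters, which serve as the pigeonholes.
If each of the 26 possible first letters held at most 5, the total would be at most 26 × 5 = 130 < 137, a contradiction.
So at least one holds ⌈137/26⌉ = 6.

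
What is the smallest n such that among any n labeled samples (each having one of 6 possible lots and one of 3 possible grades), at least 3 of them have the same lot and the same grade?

37

There are 6 × 3 = 18 (lot, grade) combinations acting as pigeonholes.
With 18 × 2 = 36 labeled samples we could place exactly 2 in each, with no (lot, grade) pair reaching 3.
One more forces some (lot, grade) pair to hold 3, so 36 + 1 = 37.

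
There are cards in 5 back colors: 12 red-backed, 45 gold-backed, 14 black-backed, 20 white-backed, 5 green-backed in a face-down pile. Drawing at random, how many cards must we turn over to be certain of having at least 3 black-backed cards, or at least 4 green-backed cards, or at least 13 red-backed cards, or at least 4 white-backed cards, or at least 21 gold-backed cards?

41

Each of the 5 back colors has its own threshold; avoid all of them simultaneously.
The worst case stops just short of every target: 12 red-backed, 20 gold-backed, 2 black-backed, 3 white-backed, 3 green-backed — 12 + 20 + 2 + 3 + 3 = 40 cards.
One more card must push some back color to its target, so 40 + 1 = 41.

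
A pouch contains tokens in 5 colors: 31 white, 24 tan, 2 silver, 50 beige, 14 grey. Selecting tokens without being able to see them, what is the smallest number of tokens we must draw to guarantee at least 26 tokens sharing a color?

91

Treat the 5 colors as pigeonholes.
In the worst case we take at most 25 of each color, but all 24 tan, all 2 silver, and all 14 grey (fewer than 25), giving 25 + 24 + 2 + 25 + 14 = 90.
One more token then forces some color to 26, so 90 + 1 = 91.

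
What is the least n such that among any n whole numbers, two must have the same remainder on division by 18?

19

Use the pigeonhole principle on residue classes: two integers differ by a multiple of 18 exactly when they share a remainder mod 18.
There are 18 residue classes mod 18, so 18 integers can all lie in distinct classes.
One more integer must repeat a residue, giving a difference divisible by 18. So n = 18 + 1 = 19.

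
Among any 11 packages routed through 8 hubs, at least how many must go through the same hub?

2

If each of the 8 hubs held at most 1, the total would be at most 8 × 1 = 8 < 11, a contradiction.
So at least one holds ⌈11/8⌉ = 2.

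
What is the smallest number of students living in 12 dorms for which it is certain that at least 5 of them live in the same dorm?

There are 12 dorms acting as pigeonholes.
With 12 × 4 = 48 students we could place exactly 4 in each, with no class reaching 5.
One more forces some class to hold 5, so 48 + 1 = 49.

49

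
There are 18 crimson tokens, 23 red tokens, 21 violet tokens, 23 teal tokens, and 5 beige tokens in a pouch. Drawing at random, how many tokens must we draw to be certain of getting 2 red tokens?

69

The worst case draws every non-red token first: 18 + 21 + 23 + 5 = 67.
The next 2 draws are then forced to be red, giving 67 + 2 = 69.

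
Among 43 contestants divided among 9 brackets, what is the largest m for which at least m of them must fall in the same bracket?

If each of the 9 brackets held at most 4, the total would be at most 9 × 4 = 36 < 43, a contradiction.
So at least one holds ⌈43/9⌉ = 5.

5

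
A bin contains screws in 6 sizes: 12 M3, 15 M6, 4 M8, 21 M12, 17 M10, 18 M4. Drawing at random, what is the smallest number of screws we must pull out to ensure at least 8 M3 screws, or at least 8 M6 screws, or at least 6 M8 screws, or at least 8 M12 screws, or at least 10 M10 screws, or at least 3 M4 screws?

37

The worst case stops just short of every target: 7 M3, 7 M6, all 4 M8, 7 M12, 9 M10, 2 M4 — 7 + 7 + 4 + 7 + 9 + 2 = 36 screws.
One more screw must push some size to its target, so 36 + 1 = 37.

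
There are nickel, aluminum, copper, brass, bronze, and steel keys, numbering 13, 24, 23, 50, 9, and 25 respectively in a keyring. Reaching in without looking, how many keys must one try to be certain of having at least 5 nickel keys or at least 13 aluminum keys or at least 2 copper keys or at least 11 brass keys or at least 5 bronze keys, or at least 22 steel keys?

53

The worst case stops just short of every target: 4 nickel, 12 aluminum, 1 copper, 10 brass, 4 bronze, 21 steel — 4 + 12 + 1 + 10 + 4 + 21 = 52 keys.
One more key must push some type to its target, so 52 + 1 = 53.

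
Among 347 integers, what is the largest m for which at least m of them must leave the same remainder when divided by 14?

25

The 347 integers fall into 14 residue classes modulo 14.
If each of the 14 residue classes modulo 14 held at most 24, the total would be at most 14 × 24 = 336 < 347, a contradiction.
So at least one holds ⌈347/14⌉ = 25.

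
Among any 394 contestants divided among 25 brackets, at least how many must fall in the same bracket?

16

If each of the 25 brackets held at most 15, the total would be at most 25 × 15 = 375 < 394, a contradiction.
So at least one holds ⌈394/25⌉ = 16.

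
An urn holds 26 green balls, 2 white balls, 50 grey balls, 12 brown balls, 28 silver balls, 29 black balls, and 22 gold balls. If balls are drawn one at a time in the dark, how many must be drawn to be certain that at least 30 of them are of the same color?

149

In the worst case we take at most 29 of each color, but all 26 green, all 2 white, all 12 brown, all 28 silver, and all 22 gold (fewer than 29), giving 26 + 2 + 29 + 12 + 28 + 29 + 22 = 148.
One more ball then forces some color to 30, so 148 + 1 = 149.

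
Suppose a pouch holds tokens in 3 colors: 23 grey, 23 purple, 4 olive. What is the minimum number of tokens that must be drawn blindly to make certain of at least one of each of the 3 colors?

47

The hardest color to obtain is olive: we could draw every other token first — 50 − 4 = 46 tokens — without a single olive one.
The next draw must be olive, so 46 + 1 = 47.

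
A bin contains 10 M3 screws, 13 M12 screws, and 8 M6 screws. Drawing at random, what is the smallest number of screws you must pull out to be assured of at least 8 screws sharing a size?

Treat the 3 sizes as pigeonholes.
The worst case takes 7 screws of each size without reaching 8 of any: 3 × 7 = 21.
The next screw must bring some size to 8, so 21 + 1 = 22.

22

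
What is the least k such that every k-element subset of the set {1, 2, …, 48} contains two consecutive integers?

Partition {1, …, 48} into 24 pairs: {1,2}, {3,4}, …, {47,48}.
Choosing 24 integers — say the 24 even numbers 2, 4, …, 48 — takes one from each pair and avoids the property.
Choosing 25 forces two into the same pair by pigeonhole, and those are consecutive. So 25.

25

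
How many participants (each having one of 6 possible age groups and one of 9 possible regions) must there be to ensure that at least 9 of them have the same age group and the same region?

There are 6 × 9 = 54 (age group, region) combinations acting as pigeonholes.
With 54 × 8 = 432 participants we could place exactly 8 in each, with no (age group, region) pair reaching 9.
One more forces some (age group, region) pair to hold 9, so 432 + 1 = 433.

433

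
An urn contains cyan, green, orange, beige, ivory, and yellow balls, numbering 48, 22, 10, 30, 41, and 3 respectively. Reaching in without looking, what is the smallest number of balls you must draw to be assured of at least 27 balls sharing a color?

In the worst case we take at most 26 of each color, but all 22 green, all 10 orange, and all 3 yellow (fewer than 26), giving 26 + 22 + 10 + 26 + 26 + 3 = 113.
One more ball then forces some color to 27, so 113 + 1 = 114.

114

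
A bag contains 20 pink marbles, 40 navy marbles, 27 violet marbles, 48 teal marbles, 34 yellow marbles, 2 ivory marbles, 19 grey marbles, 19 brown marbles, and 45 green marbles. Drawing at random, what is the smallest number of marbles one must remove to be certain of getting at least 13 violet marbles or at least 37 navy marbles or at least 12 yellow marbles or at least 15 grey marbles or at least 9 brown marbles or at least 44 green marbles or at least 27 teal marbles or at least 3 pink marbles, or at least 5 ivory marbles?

155

Each of the 9 colors has its own threshold; avoid all of them simultaneously.
The worst case stops just short of every target: 2 pink, 36 navy, 12 violet, 26 teal, 11 yellow, all 2 ivory, 14 grey, 8 brown, 43 green — 2 + 36 + 12 + 26 + 11 + 2 + 14 + 8 + 43 = 154 marbles.
One more marble must push some color to its target, so 154 + 1 = 155.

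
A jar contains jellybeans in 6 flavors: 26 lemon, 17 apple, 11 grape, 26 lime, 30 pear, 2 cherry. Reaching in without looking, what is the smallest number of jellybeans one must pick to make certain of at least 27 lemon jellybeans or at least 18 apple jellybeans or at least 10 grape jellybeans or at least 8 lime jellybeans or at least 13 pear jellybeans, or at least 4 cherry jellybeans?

74

The worst case stops just short of every target: 26 lemon, 17 apple, 9 grape, 7 lime, 12 pear, all 2 cherry — 26 + 17 + 9 + 7 + 12 + 2 = 73 jellybeans.
One more jellybean must push some flavor to its target, so 73 + 1 = 74.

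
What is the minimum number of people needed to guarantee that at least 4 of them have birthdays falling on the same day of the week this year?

22

There are 7 days of the week acting as pigeonholes.
With 7 × 3 = 21 people we could place exactly 3 in each, with no class reaching 4.
One more forces some class to hold 4, so 21 + 1 = 22.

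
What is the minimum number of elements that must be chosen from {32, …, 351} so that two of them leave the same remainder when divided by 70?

Use the pigeonhole principle on residue classes: group the integers by remainder mod 70; there are 70 residue classes, each nonempty in this range.
Choosing one from each class (70 integers) avoids any shared remainder.
One more choice must repeat a class, so two differ by a multiple of 70. Hence 70 + 1 = 71.

71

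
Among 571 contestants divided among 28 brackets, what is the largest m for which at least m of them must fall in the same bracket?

The 571 contestants fall into 28 brackets.
If each of the 28 brackets held at most 20, the total would be at most 28 × 20 = 560 < 571, a contradiction.
So at least one holds ⌈571/28⌉ = 21.

21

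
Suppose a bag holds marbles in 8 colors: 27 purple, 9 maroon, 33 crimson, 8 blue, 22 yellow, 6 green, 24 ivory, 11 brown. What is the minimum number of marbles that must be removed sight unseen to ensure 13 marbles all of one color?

In the worst case we take at most 12 of each color, but all 9 maroon, all 8 blue, all 6 green, and all 11 brown (fewer than 12), giving 12 + 9 + 12 + 8 + 12 + 6 + 12 + 11 = 82.
One more marble then forces some color to 13, so 82 + 1 = 83.

83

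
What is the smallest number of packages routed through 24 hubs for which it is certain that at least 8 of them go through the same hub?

169

There are 24 hubs acting as pigeonholes.
With 24 × 7 = 168 packages we could place exactly 7 in each, with no class reaching 8.
One more forces some class to hold 8, so 168 + 1 = 169.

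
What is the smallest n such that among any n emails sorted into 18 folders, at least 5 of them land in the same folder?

There are 18 folders acting as pigeonholes.
With 18 × 4 = 72 emails we could place exactly 4 in each, with no class reaching 5.
One more forces some class to hold 5, so 72 + 1 = 73.

73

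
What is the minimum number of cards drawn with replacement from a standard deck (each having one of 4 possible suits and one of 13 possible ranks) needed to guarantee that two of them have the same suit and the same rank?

There are 4 × 13 = 52 (suit, rank) combinations acting as pigeonholes.
With 52 cards drawn with replacement from a standard deck we could place one in each, avoiding any repeat.
One more forces some (suit, rank) pair to hold 2, so 52 + 1 = 53.

53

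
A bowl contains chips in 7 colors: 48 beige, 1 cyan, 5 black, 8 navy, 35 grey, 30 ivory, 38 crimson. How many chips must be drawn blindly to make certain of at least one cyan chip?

To avoid cyan chips as long as possible, exhaust the other 6 colors first.
The worst case draws every non-cyan chip first: 48 + 5 + 8 + 35 + 30 + 38 = 164.
The next draw is then forced to be cyan, giving 164 + 1 = 165.

165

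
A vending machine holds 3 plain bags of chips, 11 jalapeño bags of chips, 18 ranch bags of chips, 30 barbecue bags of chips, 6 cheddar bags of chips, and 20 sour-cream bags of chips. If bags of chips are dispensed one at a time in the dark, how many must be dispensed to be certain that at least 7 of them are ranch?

The worst case draws every non-ranch bag of chips first: 3 + 11 + 30 + 6 + 20 = 70.
The next 7 draws are then forced to be ranch, giving 70 + 7 = 77.

77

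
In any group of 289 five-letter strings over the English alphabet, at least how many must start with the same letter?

The 289 five-letter strings over the English alphabet fall into 26 possible first letters.
If each of the 26 possible first letters held at most 11, the total would be at most 26 × 11 = 286 < 289, a contradiction.
So at least one holds ⌈289/26⌉ = 12.

12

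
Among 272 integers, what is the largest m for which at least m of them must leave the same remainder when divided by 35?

The 272 integers fall into 35 residue classes modulo 35.
If each of the 35 residue classes modulo 35 held at most 7, the total would be at most 35 × 7 = 245 < 272, a contradiction.
So at least one holds ⌈272/35⌉ = 8.

8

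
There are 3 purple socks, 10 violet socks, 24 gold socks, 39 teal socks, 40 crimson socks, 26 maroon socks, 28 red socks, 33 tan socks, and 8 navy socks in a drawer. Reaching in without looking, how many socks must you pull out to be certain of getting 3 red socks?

186

To avoid red socks as long as possible, exhaust the other 8 colors first.
The worst case draws every non-red sock first: 3 + 10 + 24 + 39 + 40 + 26 + 33 + 8 = 183.
The next 3 draws are then forced to be red, giving 183 + 3 = 186.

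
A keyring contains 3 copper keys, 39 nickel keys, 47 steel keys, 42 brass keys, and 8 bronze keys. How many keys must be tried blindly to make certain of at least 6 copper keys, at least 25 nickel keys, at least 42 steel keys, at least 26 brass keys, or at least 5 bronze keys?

98

The worst case stops just short of every target: all 3 copper, 24 nickel, 41 steel, 25 brass, 4 bronze — 3 + 24 + 41 + 25 + 4 = 97 keys.
One more key must push some type to its target, so 97 + 1 = 98.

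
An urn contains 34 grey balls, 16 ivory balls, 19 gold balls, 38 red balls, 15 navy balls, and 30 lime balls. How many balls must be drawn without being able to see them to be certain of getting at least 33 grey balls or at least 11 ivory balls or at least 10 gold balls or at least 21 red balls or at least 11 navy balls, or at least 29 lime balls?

110

Each of the 6 colors has its own threshold; avoid all of them simultaneously.
The worst case stops just short of every target: 32 grey, 10 ivory, 9 gold, 20 red, 10 navy, 28 lime — 32 + 10 + 9 + 20 + 10 + 28 = 109 balls.
One more ball must push some color to its target, so 109 + 1 = 110.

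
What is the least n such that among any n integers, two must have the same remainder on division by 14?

Two integers differ by a multiple of 14 exactly when they share a remainder mod 14.
There are 14 residue classes mod 14, so 14 integers can all lie in distinct classes.
One more integer must repeat a residue, giving a difference divisible by 14. So n = 14 + 1 = 15.

15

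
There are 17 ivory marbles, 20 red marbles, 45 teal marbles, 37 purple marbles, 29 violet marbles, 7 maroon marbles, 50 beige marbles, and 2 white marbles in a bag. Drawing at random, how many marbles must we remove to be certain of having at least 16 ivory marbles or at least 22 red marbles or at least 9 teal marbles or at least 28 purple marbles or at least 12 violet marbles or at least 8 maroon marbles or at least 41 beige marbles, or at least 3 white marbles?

131

Each of the 8 colors has its own threshold; avoid all of them simultaneously.
The worst case stops just short of every target: 15 ivory, all 20 red, 8 teal, 27 purple, 11 violet, 7 maroon, 40 beige, 2 white — 15 + 20 + 8 + 27 + 11 + 7 + 40 + 2 = 130 marbles.
One more marble must push some color to its target, so 130 + 1 = 131.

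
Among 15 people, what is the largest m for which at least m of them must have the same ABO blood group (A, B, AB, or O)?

The 15 people fall into 4 ABO blood groups.
If each of the 4 ABO blood groups held at most 3, the total would be at most 4 × 3 = 12 < 15, a contradiction.
So at least one holds ⌈15/4⌉ = 4.

4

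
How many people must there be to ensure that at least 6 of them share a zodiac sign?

There are 12 zodiac signs acting as pigeonholes.
With 12 × 5 = 60 people we could place exactly 5 in each, with no class reaching 6.
One more forces some class to hold 6, so 60 + 1 = 61.

61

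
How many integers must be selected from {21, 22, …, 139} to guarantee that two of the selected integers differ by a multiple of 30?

Use the pigeonhole principle on residue classes: group the integers by remainder mod 30; there are 30 residue classes, each nonempty in this range.
Choosing one from each class (30 integers) avoids any shared remainder.
One more choice must repeat a class, so two differ by a multiple of 30. Hence 30 + 1 = 31.

31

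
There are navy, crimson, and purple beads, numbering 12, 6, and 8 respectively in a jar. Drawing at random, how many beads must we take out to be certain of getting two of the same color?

4

The worst case takes 1 bead of each color without reaching 2 of any: 3 × 1 = 3.
The next bead must bring some color to 2, so 3 + 1 = 4.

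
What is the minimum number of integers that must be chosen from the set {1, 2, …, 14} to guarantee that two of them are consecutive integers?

Partition {1, …, 14} into 7 pairs: {1,2}, {3,4}, …, {13,14}.
Choosing 7 integers — say the 7 even numbers 2, 4, …, 14 — takes one from each pair and avoids the property.
Choosing 8 forces two into the same pair by pigeonhole, and those are consecutive. So 8.

8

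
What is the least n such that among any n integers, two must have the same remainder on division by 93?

Use the pigeonhole principle on residue classes: two integers differ by a multiple of 93 exactly when they share a remainder mod 93.
There are 93 residue classes mod 93, so 93 integers can all lie in distinct classes.
One more integer must repeat a residue, giving a difference divisible by 93. So n = 93 + 1 = 94.

94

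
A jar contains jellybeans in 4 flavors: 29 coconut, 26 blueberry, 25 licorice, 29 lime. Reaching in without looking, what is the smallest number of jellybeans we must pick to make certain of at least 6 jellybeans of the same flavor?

The worst case takes 5 jellybeans of each flavor without reaching 6 of any: 4 × 5 = 20.
The next jellybean must bring some flavor to 6, so 20 + 1 = 21.

21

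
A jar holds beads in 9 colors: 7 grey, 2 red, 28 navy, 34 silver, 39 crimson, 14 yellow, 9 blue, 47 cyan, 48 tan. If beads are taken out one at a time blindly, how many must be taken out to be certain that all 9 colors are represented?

The hardest color to obtain is red: we could draw every other bead first — 228 − 2 = 226 beads — without a single red one.
The next draw must be red, so 226 + 1 = 227.

227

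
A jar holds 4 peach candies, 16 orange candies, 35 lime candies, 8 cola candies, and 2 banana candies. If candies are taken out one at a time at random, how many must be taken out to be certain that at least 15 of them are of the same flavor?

Treat the 5 flavors as pigeonholes.
In the worst case we take at most 14 of each flavor, but all 4 peach, all 8 cola, and all 2 banana (fewer than 14), giving 4 + 14 + 14 + 8 + 2 = 42.
One more candy then forces some flavor to 15, so 42 + 1 = 43.

43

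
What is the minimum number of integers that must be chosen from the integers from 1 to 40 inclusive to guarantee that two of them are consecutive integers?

Partition {1, …, 40} into 20 pairs: {1,2}, {3,4}, …, {39,40}.
Choosing 20 integers — say the 20 even numbers 2, 4, …, 40 — takes one from each pair and avoids the property.
Choosing 21 forces two into the same pair by pigeonhole, and those are consecutive. So 21.

21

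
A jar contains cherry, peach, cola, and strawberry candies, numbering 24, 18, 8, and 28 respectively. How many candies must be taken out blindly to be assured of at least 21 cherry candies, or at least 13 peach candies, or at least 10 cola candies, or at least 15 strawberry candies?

55

The worst case stops just short of every target: 20 cherry, 12 peach, all 8 cola, 14 strawberry — 20 + 12 + 8 + 14 = 54 candies.
One more candy must push some flavor to its target, so 54 + 1 = 55.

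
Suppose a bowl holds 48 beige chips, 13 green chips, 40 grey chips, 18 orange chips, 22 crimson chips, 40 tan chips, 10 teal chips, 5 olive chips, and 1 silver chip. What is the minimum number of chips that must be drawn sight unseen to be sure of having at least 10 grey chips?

The worst case draws every non-grey chip first: 48 + 13 + 18 + 22 + 40 + 10 + 5 + 1 = 157.
The next 10 draws are then forced to be grey, giving 157 + 10 = 167.

167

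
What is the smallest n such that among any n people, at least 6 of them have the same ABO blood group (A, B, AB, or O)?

There are 4 ABO blood groups acting as pigeonholes.
With 4 × 5 = 20 people we could place exactly 5 in each, with no class reaching 6.
One more forces some class to hold 6, so 20 + 1 = 21.

21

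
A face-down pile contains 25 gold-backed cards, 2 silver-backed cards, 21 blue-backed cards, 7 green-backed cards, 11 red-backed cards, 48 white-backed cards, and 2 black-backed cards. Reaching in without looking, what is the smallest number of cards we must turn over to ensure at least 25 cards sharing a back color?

92

In the worst case we take at most 24 of each back color, but all 2 silver-backed, all 21 blue-backed, all 7 green-backed, all 11 red-backed, and all 2 black-backed (fewer than 24), giving 24 + 2 + 21 + 7 + 11 + 24 + 2 = 91.
One more card then forces some back color to 25, so 91 + 1 = 92.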